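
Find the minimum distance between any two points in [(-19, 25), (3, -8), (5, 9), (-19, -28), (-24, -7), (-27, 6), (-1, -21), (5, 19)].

Computing all pairwise distances among 8 points:

d((-19, 25), (3, -8)) = 39.6611
d((-19, 25), (5, 9)) = 28.8444
d((-19, 25), (-19, -28)) = 53.0
d((-19, 25), (-24, -7)) = 32.3883
d((-19, 25), (-27, 6)) = 20.6155
d((-19, 25), (-1, -21)) = 49.3964
d((-19, 25), (5, 19)) = 24.7386
d((3, -8), (5, 9)) = 17.1172
d((3, -8), (-19, -28)) = 29.7321
d((3, -8), (-24, -7)) = 27.0185
d((3, -8), (-27, 6)) = 33.1059
d((3, -8), (-1, -21)) = 13.6015
d((3, -8), (5, 19)) = 27.074
d((5, 9), (-19, -28)) = 44.1022
d((5, 9), (-24, -7)) = 33.121
d((5, 9), (-27, 6)) = 32.1403
d((5, 9), (-1, -21)) = 30.5941
d((5, 9), (5, 19)) = 10.0 <-- minimum
d((-19, -28), (-24, -7)) = 21.587
d((-19, -28), (-27, 6)) = 34.9285
d((-19, -28), (-1, -21)) = 19.3132
d((-19, -28), (5, 19)) = 52.7731
d((-24, -7), (-27, 6)) = 13.3417
d((-24, -7), (-1, -21)) = 26.9258
d((-24, -7), (5, 19)) = 38.9487
d((-27, 6), (-1, -21)) = 37.4833
d((-27, 6), (5, 19)) = 34.5398
d((-1, -21), (5, 19)) = 40.4475

Closest pair: (5, 9) and (5, 19) with distance 10.0

The closest pair is (5, 9) and (5, 19) with Euclidean distance 10.0. For 8 points, brute-force pairwise comparison is shown above. For large n, the divide-and-conquer algorithm (sort by x, recurse on halves, check the dividing strip) achieves O(n log n).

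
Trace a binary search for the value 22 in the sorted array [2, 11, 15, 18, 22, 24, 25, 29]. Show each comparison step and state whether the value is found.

Binary search for 22 in [2, 11, 15, 18, 22, 24, 25, 29]:

lo=0, hi=7, mid=3, arr[mid]=18 -> 18 < 22, search right half
lo=4, hi=7, mid=5, arr[mid]=24 -> 24 > 22, search left half
lo=4, hi=4, mid=4, arr[mid]=22 -> Found target at index 4!

Binary search finds 22 at index 4 after 3 comparisons. The search repeatedly halves the search space by comparing with the middle element.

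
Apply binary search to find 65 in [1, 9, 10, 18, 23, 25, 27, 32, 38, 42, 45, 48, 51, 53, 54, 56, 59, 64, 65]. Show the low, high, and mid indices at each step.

Binary search for 65 in [1, 9, 10, 18, 23, 25, 27, 32, 38, 42, 45, 48, 51, 53, 54, 56, 59, 64, 65]:

lo=0, hi=18, mid=9, arr[mid]=42 -> 42 < 65, search right half
lo=10, hi=18, mid=14, arr[mid]=54 -> 54 < 65, search right half
lo=15, hi=18, mid=16, arr[mid]=59 -> 59 < 65, search right half
lo=17, hi=18, mid=17, arr[mid]=64 -> 64 < 65, search right half
lo=18, hi=18, mid=18, arr[mid]=65 -> Found target at index 18!

Binary search finds 65 at index 18 after 5 comparisons. The search repeatedly halves the search space by comparing with the middle element.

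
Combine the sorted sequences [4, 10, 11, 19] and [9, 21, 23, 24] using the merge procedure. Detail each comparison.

Merging process:

Compare 4 vs 9: take 4 from left. Merged: [4]
Compare 10 vs 9: take 9 from right. Merged: [4, 9]
Compare 10 vs 21: take 10 from left. Merged: [4, 9, 10]
Compare 11 vs 21: take 11 from left. Merged: [4, 9, 10, 11]
Compare 19 vs 21: take 19 from left. Merged: [4, 9, 10, 11, 19]
Append remaining from right: [21, 23, 24]. Merged: [4, 9, 10, 11, 19, 21, 23, 24]

Final merged array: [4, 9, 10, 11, 19, 21, 23, 24]
Total comparisons: 5

The merged array is [4, 9, 10, 11, 19, 21, 23, 24], requiring 5 comparisons. The merge step runs in O(n) time where n is the total number of elements.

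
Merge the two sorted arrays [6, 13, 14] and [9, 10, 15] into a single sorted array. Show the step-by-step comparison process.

Merging process:

Compare 6 vs 9: take 6 from left. Merged: [6]
Compare 13 vs 9: take 9 from right. Merged: [6, 9]
Compare 13 vs 10: take 10 from right. Merged: [6, 9, 10]
Compare 13 vs 15: take 13 from left. Merged: [6, 9, 10, 13]
Compare 14 vs 15: take 14 from left. Merged: [6, 9, 10, 13, 14]
Append remaining from right: [15]. Merged: [6, 9, 10, 13, 14, 15]

Final merged array: [6, 9, 10, 13, 14, 15]
Total comparisons: 5

The merged array is [6, 9, 10, 13, 14, 15], requiring 5 comparisons. The merge step runs in O(n) time where n is the total number of elements.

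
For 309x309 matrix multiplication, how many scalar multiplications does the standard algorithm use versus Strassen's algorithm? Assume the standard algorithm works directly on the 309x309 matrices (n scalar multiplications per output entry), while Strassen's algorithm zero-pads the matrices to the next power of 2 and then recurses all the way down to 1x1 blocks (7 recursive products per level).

Matrix multiplication for 309x309 matrices:

Strassen's algorithm requires power-of-2 dimensions. Pad 309x309 to 512x512 (next power of 2).

Standard algorithm: 309^3 = 29503629 multiplications
Strassen's algorithm: 7^(log2(512)) = 7^9 = 40353607 multiplications
Difference: 29503629 - 40353607 = -10849978 (Strassen uses MORE here due to padding overhead — for small or just-over-power-of-2 n, padding can outweigh the per-level savings)

Standard: 29503629 multiplications (309^3). Strassen: 40353607 multiplications (7^9, after padding to 512x512). Strassen reduces 8 recursive multiplications to 7 at each level.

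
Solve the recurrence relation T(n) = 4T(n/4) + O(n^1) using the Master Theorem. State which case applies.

Master Theorem for T(n) = 4T(n/4) + O(n^1):

a = 4, b = 4, c = 1
log_b(a) = log_4(4) = 1.0000

Case 2: c = 1 = log_4(4) = 1.0000
T(n) = O(n^1 log n) = O(n log n)

For T(n) = 4T(n/4) + O(n^1): log_4(4) = 1.0000. This is Case 2 of the Master Theorem (c = log_b(a), equal work at all levels), giving O(n log n).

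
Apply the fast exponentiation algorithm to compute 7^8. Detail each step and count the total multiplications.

Computing 7^8 by squaring (build up from 7^1; each line after the first costs one multiplication):

7^1 = 7
7^2 = (7^1)^2 = 7^2 = 49
7^4 = (7^2)^2 = 49^2 = 2401
7^8 = (7^4)^2 = 2401^2 = 5764801

Result: 5764801
Multiplications needed: 3 (3 lines after 7^1)

7^8 = 5764801. Using exponentiation by squaring, this requires 3 multiplications. The key idea: if the exponent is even, square the half-power; if odd, multiply by the base once.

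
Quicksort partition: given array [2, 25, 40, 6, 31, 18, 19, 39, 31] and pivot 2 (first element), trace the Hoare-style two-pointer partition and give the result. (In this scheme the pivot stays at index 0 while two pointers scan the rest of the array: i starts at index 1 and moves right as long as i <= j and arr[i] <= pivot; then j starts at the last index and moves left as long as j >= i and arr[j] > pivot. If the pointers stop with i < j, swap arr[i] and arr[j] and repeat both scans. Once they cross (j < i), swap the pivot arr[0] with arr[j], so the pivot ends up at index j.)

Hoare-style two-pointer partition with pivot = 2:

Initial array: [2, 25, 40, 6, 31, 18, 19, 39, 31]

Pointers start at i = 1, j = 8.
i ends at 1, j ends at 0: the pointers have crossed (j < i), so scanning stops.

j = 0, so swapping arr[0] with arr[j] leaves the pivot at position 0: [2, 25, 40, 6, 31, 18, 19, 39, 31]
Pivot position: 0

After partitioning with pivot 2, the array becomes [2, 25, 40, 6, 31, 18, 19, 39, 31]. The pivot is placed at index 0. All elements to the left of the pivot are <= 2, and all elements to the right are > 2.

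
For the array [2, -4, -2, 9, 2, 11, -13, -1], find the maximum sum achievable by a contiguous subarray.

Using Kadane's algorithm on [2, -4, -2, 9, 2, 11, -13, -1]:

Scanning through the array:
Position 1 (value -4): max_ending_here = -2, max_so_far = 2
Position 2 (value -2): max_ending_here = -2, max_so_far = 2
Position 3 (value 9): max_ending_here = 9, max_so_far = 9
Position 4 (value 2): max_ending_here = 11, max_so_far = 11
Position 5 (value 11): max_ending_here = 22, max_so_far = 22
Position 6 (value -13): max_ending_here = 9, max_so_far = 22
Position 7 (value -1): max_ending_here = 8, max_so_far = 22

Maximum subarray: [9, 2, 11]
Maximum sum: 22

The maximum subarray is [9, 2, 11] with sum 22. This subarray runs from index 3 to index 5.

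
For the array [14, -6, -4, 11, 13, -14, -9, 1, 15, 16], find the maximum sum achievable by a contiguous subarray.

Using Kadane's algorithm on [14, -6, -4, 11, 13, -14, -9, 1, 15, 16]:

Scanning through the array:
Position 1 (value -6): max_ending_here = 8, max_so_far = 14
Position 2 (value -4): max_ending_here = 4, max_so_far = 14
Position 3 (value 11): max_ending_here = 15, max_so_far = 15
Position 4 (value 13): max_ending_here = 28, max_so_far = 28
Position 5 (value -14): max_ending_here = 14, max_so_far = 28
Position 6 (value -9): max_ending_here = 5, max_so_far = 28
Position 7 (value 1): max_ending_here = 6, max_so_far = 28
Position 8 (value 15): max_ending_here = 21, max_so_far = 28
Position 9 (value 16): max_ending_here = 37, max_so_far = 37

Maximum subarray: [14, -6, -4, 11, 13, -14, -9, 1, 15, 16]
Maximum sum: 37

The maximum subarray is [14, -6, -4, 11, 13, -14, -9, 1, 15, 16] with sum 37. This subarray runs from index 0 to index 9.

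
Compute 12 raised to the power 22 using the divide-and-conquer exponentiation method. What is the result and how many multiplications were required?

Computing 12^22 by squaring (build up from 12^1; each line after the first costs one multiplication):

12^1 = 12
12^2 = (12^1)^2 = 12^2 = 144
12^4 = (12^2)^2 = 144^2 = 20736
12^5 = 12 * 12^4 = 12 * 20736 = 248832
12^10 = (12^5)^2 = 248832^2 = 61917364224
12^11 = 12 * 12^10 = 12 * 61917364224 = 743008370688
12^22 = (12^11)^2 = 743008370688^2 = 552061438912436417593344

Result: 552061438912436417593344
Multiplications needed: 6 (6 lines after 12^1)

12^22 = 552061438912436417593344. Using exponentiation by squaring, this requires 6 multiplications. The key idea: if the exponent is even, square the half-power; if odd, multiply by the base once.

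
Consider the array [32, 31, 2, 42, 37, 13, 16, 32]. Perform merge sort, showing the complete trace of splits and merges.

Merge sort trace:

Split: [32, 31, 2, 42, 37, 13, 16, 32] -> [32, 31, 2, 42] and [37, 13, 16, 32]
  Split: [32, 31, 2, 42] -> [32, 31] and [2, 42]
    Split: [32, 31] -> [32] and [31]
    Merge: [32] + [31] -> [31, 32]
    Split: [2, 42] -> [2] and [42]
    Merge: [2] + [42] -> [2, 42]
  Merge: [31, 32] + [2, 42] -> [2, 31, 32, 42]
  Split: [37, 13, 16, 32] -> [37, 13] and [16, 32]
    Split: [37, 13] -> [37] and [13]
    Merge: [37] + [13] -> [13, 37]
    Split: [16, 32] -> [16] and [32]
    Merge: [16] + [32] -> [16, 32]
  Merge: [13, 37] + [16, 32] -> [13, 16, 32, 37]
Merge: [2, 31, 32, 42] + [13, 16, 32, 37] -> [2, 13, 16, 31, 32, 32, 37, 42]

Final sorted array: [2, 13, 16, 31, 32, 32, 37, 42]

The merge sort proceeds by recursively splitting the array and merging sorted halves.
After all merges, the sorted array is [2, 13, 16, 31, 32, 32, 37, 42].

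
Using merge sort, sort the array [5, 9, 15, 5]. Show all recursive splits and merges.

Merge sort trace:

Split: [5, 9, 15, 5] -> [5, 9] and [15, 5]
  Split: [5, 9] -> [5] and [9]
  Merge: [5] + [9] -> [5, 9]
  Split: [15, 5] -> [15] and [5]
  Merge: [15] + [5] -> [5, 15]
Merge: [5, 9] + [5, 15] -> [5, 5, 9, 15]

Final sorted array: [5, 5, 9, 15]

The merge sort proceeds by recursively splitting the array and merging sorted halves.
After all merges, the sorted array is [5, 5, 9, 15].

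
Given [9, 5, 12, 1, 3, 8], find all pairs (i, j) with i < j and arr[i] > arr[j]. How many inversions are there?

Finding inversions in [9, 5, 12, 1, 3, 8]:

(0, 1): arr[0]=9 > arr[1]=5
(0, 3): arr[0]=9 > arr[3]=1
(0, 4): arr[0]=9 > arr[4]=3
(0, 5): arr[0]=9 > arr[5]=8
(1, 3): arr[1]=5 > arr[3]=1
(1, 4): arr[1]=5 > arr[4]=3
(2, 3): arr[2]=12 > arr[3]=1
(2, 4): arr[2]=12 > arr[4]=3
(2, 5): arr[2]=12 > arr[5]=8

Total inversions: 9

The array has 9 inversion(s): (0,1), (0,3), (0,4), (0,5), (1,3), (1,4), (2,3), (2,4), (2,5). Each pair (i,j) satisfies i < j and arr[i] > arr[j].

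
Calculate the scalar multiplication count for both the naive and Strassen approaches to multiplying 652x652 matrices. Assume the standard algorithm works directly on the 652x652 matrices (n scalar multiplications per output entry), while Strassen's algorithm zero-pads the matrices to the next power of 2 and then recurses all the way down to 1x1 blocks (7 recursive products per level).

Matrix multiplication for 652x652 matrices:

Strassen's algorithm requires power-of-2 dimensions. Pad 652x652 to 1024x1024 (next power of 2).

Standard algorithm: 652^3 = 277167808 multiplications
Strassen's algorithm: 7^(log2(1024)) = 7^10 = 282475249 multiplications
Difference: 277167808 - 282475249 = -5307441 (Strassen uses MORE here due to padding overhead — for small or just-over-power-of-2 n, padding can outweigh the per-level savings)

Standard: 277167808 multiplications (652^3). Strassen: 282475249 multiplications (7^10, after padding to 1024x1024). Strassen reduces 8 recursive multiplications to 7 at each level.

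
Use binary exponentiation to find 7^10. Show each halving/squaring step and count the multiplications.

Computing 7^10 by squaring (build up from 7^1; each line after the first costs one multiplication):

7^1 = 7
7^2 = (7^1)^2 = 7^2 = 49
7^4 = (7^2)^2 = 49^2 = 2401
7^5 = 7 * 7^4 = 7 * 2401 = 16807
7^10 = (7^5)^2 = 16807^2 = 282475249

Result: 282475249
Multiplications needed: 4 (4 lines after 7^1)

7^10 = 282475249. Using exponentiation by squaring, this requires 4 multiplications. The key idea: if the exponent is even, square the half-power; if odd, multiply by the base once.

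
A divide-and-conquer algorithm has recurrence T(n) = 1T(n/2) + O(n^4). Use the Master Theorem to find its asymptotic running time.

Master Theorem for T(n) = 1T(n/2) + O(n^4):

a = 1, b = 2, c = 4
log_b(a) = log_2(1) = 0.0000

Case 3: c = 4 > log_2(1) = 0.0000
T(n) = O(n^4) = O(n^4)

For T(n) = 1T(n/2) + O(n^4): log_2(1) = 0.0000. This is Case 3 of the Master Theorem (c > log_b(a), work dominated by root), giving O(n^4).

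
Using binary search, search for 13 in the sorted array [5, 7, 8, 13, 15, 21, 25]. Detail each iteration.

Binary search for 13 in [5, 7, 8, 13, 15, 21, 25]:

lo=0, hi=6, mid=3, arr[mid]=13 -> Found target at index 3!

Binary search finds 13 at index 3 after 1 comparisons. The search repeatedly halves the search space by comparing with the middle element.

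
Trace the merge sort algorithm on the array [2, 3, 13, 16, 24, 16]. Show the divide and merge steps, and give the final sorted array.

Merge sort trace:

Split: [2, 3, 13, 16, 24, 16] -> [2, 3, 13] and [16, 24, 16]
  Split: [2, 3, 13] -> [2] and [3, 13]
    Split: [3, 13] -> [3] and [13]
    Merge: [3] + [13] -> [3, 13]
  Merge: [2] + [3, 13] -> [2, 3, 13]
  Split: [16, 24, 16] -> [16] and [24, 16]
    Split: [24, 16] -> [24] and [16]
    Merge: [24] + [16] -> [16, 24]
  Merge: [16] + [16, 24] -> [16, 16, 24]
Merge: [2, 3, 13] + [16, 16, 24] -> [2, 3, 13, 16, 16, 24]

Final sorted array: [2, 3, 13, 16, 16, 24]

The merge sort proceeds by recursively splitting the array and merging sorted halves.
After all merges, the sorted array is [2, 3, 13, 16, 16, 24].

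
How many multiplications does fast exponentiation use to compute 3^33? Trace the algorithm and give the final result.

Computing 3^33 by squaring (build up from 3^1; each line after the first costs one multiplication):

3^1 = 3
3^2 = (3^1)^2 = 3^2 = 9
3^4 = (3^2)^2 = 9^2 = 81
3^8 = (3^4)^2 = 81^2 = 6561
3^16 = (3^8)^2 = 6561^2 = 43046721
3^32 = (3^16)^2 = 43046721^2 = 1853020188851841
3^33 = 3 * 3^32 = 3 * 1853020188851841 = 5559060566555523

Result: 5559060566555523
Multiplications needed: 6 (6 lines after 3^1)

3^33 = 5559060566555523. Using exponentiation by squaring, this requires 6 multiplications. The key idea: if the exponent is even, square the half-power; if odd, multiply by the base once.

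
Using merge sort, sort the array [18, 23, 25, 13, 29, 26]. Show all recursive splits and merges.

Merge sort trace:

Split: [18, 23, 25, 13, 29, 26] -> [18, 23, 25] and [13, 29, 26]
  Split: [18, 23, 25] -> [18] and [23, 25]
    Split: [23, 25] -> [23] and [25]
    Merge: [23] + [25] -> [23, 25]
  Merge: [18] + [23, 25] -> [18, 23, 25]
  Split: [13, 29, 26] -> [13] and [29, 26]
    Split: [29, 26] -> [29] and [26]
    Merge: [29] + [26] -> [26, 29]
  Merge: [13] + [26, 29] -> [13, 26, 29]
Merge: [18, 23, 25] + [13, 26, 29] -> [13, 18, 23, 25, 26, 29]

Final sorted array: [13, 18, 23, 25, 26, 29]

The merge sort proceeds by recursively splitting the array and merging sorted halves.
After all merges, the sorted array is [13, 18, 23, 25, 26, 29].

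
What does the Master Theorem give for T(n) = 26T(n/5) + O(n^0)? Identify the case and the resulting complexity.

Master Theorem for T(n) = 26T(n/5) + O(n^0):

a = 26, b = 5, c = 0
log_b(a) = log_5(26) = 2.0244

Case 1: c = 0 < log_5(26) = 2.0244
T(n) = O(n^(log_5 26))

For T(n) = 26T(n/5) + O(n^0): log_5(26) = 2.0244. This is Case 1 of the Master Theorem (c < log_b(a), work dominated by leaves), giving O(n^(log_5 26)).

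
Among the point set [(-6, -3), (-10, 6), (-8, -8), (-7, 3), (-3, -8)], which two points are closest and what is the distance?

Computing all pairwise distances among 5 points:

d((-6, -3), (-10, 6)) = 9.8489
d((-6, -3), (-8, -8)) = 5.3852
d((-6, -3), (-7, 3)) = 6.0828
d((-6, -3), (-3, -8)) = 5.831
d((-10, 6), (-8, -8)) = 14.1421
d((-10, 6), (-7, 3)) = 4.2426 <-- minimum
d((-10, 6), (-3, -8)) = 15.6525
d((-8, -8), (-7, 3)) = 11.0454
d((-8, -8), (-3, -8)) = 5.0
d((-7, 3), (-3, -8)) = 11.7047

Closest pair: (-10, 6) and (-7, 3) with distance 4.2426

The closest pair is (-10, 6) and (-7, 3) with Euclidean distance 4.2426. For 5 points, brute-force pairwise comparison is shown above. For large n, the divide-and-conquer algorithm (sort by x, recurse on halves, check the dividing strip) achieves O(n log n).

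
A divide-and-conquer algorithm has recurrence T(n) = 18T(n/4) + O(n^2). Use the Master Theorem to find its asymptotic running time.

Master Theorem for T(n) = 18T(n/4) + O(n^2):

a = 18, b = 4, c = 2
log_b(a) = log_4(18) = 2.0850

Case 1: c = 2 < log_4(18) = 2.0850
T(n) = O(n^(log_4 18))

For T(n) = 18T(n/4) + O(n^2): log_4(18) = 2.0850. This is Case 1 of the Master Theorem (c < log_b(a), work dominated by leaves), giving O(n^(log_4 18)).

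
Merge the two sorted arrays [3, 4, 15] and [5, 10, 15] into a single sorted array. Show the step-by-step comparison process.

Merging process:

Compare 3 vs 5: take 3 from left. Merged: [3]
Compare 4 vs 5: take 4 from left. Merged: [3, 4]
Compare 15 vs 5: take 5 from right. Merged: [3, 4, 5]
Compare 15 vs 10: take 10 from right. Merged: [3, 4, 5, 10]
Compare 15 vs 15: take 15 from left. Merged: [3, 4, 5, 10, 15]
Append remaining from right: [15]. Merged: [3, 4, 5, 10, 15, 15]

Final merged array: [3, 4, 5, 10, 15, 15]
Total comparisons: 5

The merged array is [3, 4, 5, 10, 15, 15], requiring 5 comparisons. The merge step runs in O(n) time where n is the total number of elements.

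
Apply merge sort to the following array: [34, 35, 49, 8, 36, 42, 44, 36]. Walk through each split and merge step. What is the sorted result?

Merge sort trace:

Split: [34, 35, 49, 8, 36, 42, 44, 36] -> [34, 35, 49, 8] and [36, 42, 44, 36]
  Split: [34, 35, 49, 8] -> [34, 35] and [49, 8]
    Split: [34, 35] -> [34] and [35]
    Merge: [34] + [35] -> [34, 35]
    Split: [49, 8] -> [49] and [8]
    Merge: [49] + [8] -> [8, 49]
  Merge: [34, 35] + [8, 49] -> [8, 34, 35, 49]
  Split: [36, 42, 44, 36] -> [36, 42] and [44, 36]
    Split: [36, 42] -> [36] and [42]
    Merge: [36] + [42] -> [36, 42]
    Split: [44, 36] -> [44] and [36]
    Merge: [44] + [36] -> [36, 44]
  Merge: [36, 42] + [36, 44] -> [36, 36, 42, 44]
Merge: [8, 34, 35, 49] + [36, 36, 42, 44] -> [8, 34, 35, 36, 36, 42, 44, 49]

Final sorted array: [8, 34, 35, 36, 36, 42, 44, 49]

The merge sort proceeds by recursively splitting the array and merging sorted halves.
After all merges, the sorted array is [8, 34, 35, 36, 36, 42, 44, 49].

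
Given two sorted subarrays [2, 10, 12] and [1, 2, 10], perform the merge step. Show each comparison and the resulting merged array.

Merging process:

Compare 2 vs 1: take 1 from right. Merged: [1]
Compare 2 vs 2: take 2 from left. Merged: [1, 2]
Compare 10 vs 2: take 2 from right. Merged: [1, 2, 2]
Compare 10 vs 10: take 10 from left. Merged: [1, 2, 2, 10]
Compare 12 vs 10: take 10 from right. Merged: [1, 2, 2, 10, 10]
Append remaining from left: [12]. Merged: [1, 2, 2, 10, 10, 12]

Final merged array: [1, 2, 2, 10, 10, 12]
Total comparisons: 5

The merged array is [1, 2, 2, 10, 10, 12], requiring 5 comparisons. The merge step runs in O(n) time where n is the total number of elements.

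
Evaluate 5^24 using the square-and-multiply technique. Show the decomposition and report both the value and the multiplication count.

Computing 5^24 by squaring (build up from 5^1; each line after the first costs one multiplication):

5^1 = 5
5^2 = (5^1)^2 = 5^2 = 25
5^3 = 5 * 5^2 = 5 * 25 = 125
5^6 = (5^3)^2 = 125^2 = 15625
5^12 = (5^6)^2 = 15625^2 = 244140625
5^24 = (5^12)^2 = 244140625^2 = 59604644775390625

Result: 59604644775390625
Multiplications needed: 5 (5 lines after 5^1)

5^24 = 59604644775390625. Using exponentiation by squaring, this requires 5 multiplications. The key idea: if the exponent is even, square the half-power; if odd, multiply by the base once.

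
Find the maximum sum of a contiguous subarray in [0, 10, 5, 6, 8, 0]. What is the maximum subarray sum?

Using Kadane's algorithm on [0, 10, 5, 6, 8, 0]:

Scanning through the array:
Position 1 (value 10): max_ending_here = 10, max_so_far = 10
Position 2 (value 5): max_ending_here = 15, max_so_far = 15
Position 3 (value 6): max_ending_here = 21, max_so_far = 21
Position 4 (value 8): max_ending_here = 29, max_so_far = 29
Position 5 (value 0): max_ending_here = 29, max_so_far = 29

Maximum subarray: [0, 10, 5, 6, 8]
Maximum sum: 29

The maximum subarray is [0, 10, 5, 6, 8] with sum 29. This subarray runs from index 0 to index 4.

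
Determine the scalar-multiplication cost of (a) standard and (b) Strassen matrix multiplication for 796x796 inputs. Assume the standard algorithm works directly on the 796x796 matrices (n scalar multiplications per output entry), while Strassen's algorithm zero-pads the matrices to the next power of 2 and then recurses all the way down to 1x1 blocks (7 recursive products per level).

Matrix multiplication for 796x796 matrices:

Strassen's algorithm requires power-of-2 dimensions. Pad 796x796 to 1024x1024 (next power of 2).

Standard algorithm: 796^3 = 504358336 multiplications
Strassen's algorithm: 7^(log2(1024)) = 7^10 = 282475249 multiplications
Savings: 504358336 - 282475249 = 221883087 multiplications

Standard: 504358336 multiplications (796^3). Strassen: 282475249 multiplications (7^10, after padding to 1024x1024). Strassen reduces 8 recursive multiplications to 7 at each level.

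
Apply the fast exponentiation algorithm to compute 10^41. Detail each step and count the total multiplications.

Computing 10^41 by squaring (build up from 10^1; each line after the first costs one multiplication):

10^1 = 10
10^2 = (10^1)^2 = 10^2 = 100
10^4 = (10^2)^2 = 100^2 = 10000
10^5 = 10 * 10^4 = 10 * 10000 = 100000
10^10 = (10^5)^2 = 100000^2 = 10000000000
10^20 = (10^10)^2 = 10000000000^2 = 100000000000000000000
10^40 = (10^20)^2 = 100000000000000000000^2 = 10000000000000000000000000000000000000000
10^41 = 10 * 10^40 = 10 * 10000000000000000000000000000000000000000 = 100000000000000000000000000000000000000000

Result: 100000000000000000000000000000000000000000
Multiplications needed: 7 (7 lines after 10^1)

10^41 = 100000000000000000000000000000000000000000. Using exponentiation by squaring, this requires 7 multiplications. The key idea: if the exponent is even, square the half-power; if odd, multiply by the base once.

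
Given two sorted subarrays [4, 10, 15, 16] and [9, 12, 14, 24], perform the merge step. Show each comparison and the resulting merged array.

Merging process:

Compare 4 vs 9: take 4 from left. Merged: [4]
Compare 10 vs 9: take 9 from right. Merged: [4, 9]
Compare 10 vs 12: take 10 from left. Merged: [4, 9, 10]
Compare 15 vs 12: take 12 from right. Merged: [4, 9, 10, 12]
Compare 15 vs 14: take 14 from right. Merged: [4, 9, 10, 12, 14]
Compare 15 vs 24: take 15 from left. Merged: [4, 9, 10, 12, 14, 15]
Compare 16 vs 24: take 16 from left. Merged: [4, 9, 10, 12, 14, 15, 16]
Append remaining from right: [24]. Merged: [4, 9, 10, 12, 14, 15, 16, 24]

Final merged array: [4, 9, 10, 12, 14, 15, 16, 24]
Total comparisons: 7

The merged array is [4, 9, 10, 12, 14, 15, 16, 24], requiring 7 comparisons. The merge step runs in O(n) time where n is the total number of elements.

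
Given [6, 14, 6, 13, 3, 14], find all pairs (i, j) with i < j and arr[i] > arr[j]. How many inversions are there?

Finding inversions in [6, 14, 6, 13, 3, 14]:

(0, 4): arr[0]=6 > arr[4]=3
(1, 2): arr[1]=14 > arr[2]=6
(1, 3): arr[1]=14 > arr[3]=13
(1, 4): arr[1]=14 > arr[4]=3
(2, 4): arr[2]=6 > arr[4]=3
(3, 4): arr[3]=13 > arr[4]=3

Total inversions: 6

The array has 6 inversion(s): (0,4), (1,2), (1,3), (1,4), (2,4), (3,4). Each pair (i,j) satisfies i < j and arr[i] > arr[j].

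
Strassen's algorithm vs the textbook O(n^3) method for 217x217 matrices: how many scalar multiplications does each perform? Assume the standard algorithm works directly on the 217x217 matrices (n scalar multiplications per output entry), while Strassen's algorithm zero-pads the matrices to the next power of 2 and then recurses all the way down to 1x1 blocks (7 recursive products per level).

Matrix multiplication for 217x217 matrices:

Strassen's algorithm requires power-of-2 dimensions. Pad 217x217 to 256x256 (next power of 2).

Standard algorithm: 217^3 = 10218313 multiplications
Strassen's algorithm: 7^(log2(256)) = 7^8 = 5764801 multiplications
Savings: 10218313 - 5764801 = 4453512 multiplications

Standard: 10218313 multiplications (217^3). Strassen: 5764801 multiplications (7^8, after padding to 256x256). Strassen reduces 8 recursive multiplications to 7 at each level.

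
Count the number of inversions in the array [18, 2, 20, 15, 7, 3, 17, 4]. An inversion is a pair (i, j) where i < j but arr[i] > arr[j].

Finding inversions in [18, 2, 20, 15, 7, 3, 17, 4]:

(0, 1): arr[0]=18 > arr[1]=2
(0, 3): arr[0]=18 > arr[3]=15
(0, 4): arr[0]=18 > arr[4]=7
(0, 5): arr[0]=18 > arr[5]=3
(0, 6): arr[0]=18 > arr[6]=17
(0, 7): arr[0]=18 > arr[7]=4
(2, 3): arr[2]=20 > arr[3]=15
(2, 4): arr[2]=20 > arr[4]=7
(2, 5): arr[2]=20 > arr[5]=3
(2, 6): arr[2]=20 > arr[6]=17
(2, 7): arr[2]=20 > arr[7]=4
(3, 4): arr[3]=15 > arr[4]=7
(3, 5): arr[3]=15 > arr[5]=3
(3, 7): arr[3]=15 > arr[7]=4
(4, 5): arr[4]=7 > arr[5]=3
(4, 7): arr[4]=7 > arr[7]=4
(6, 7): arr[6]=17 > arr[7]=4

Total inversions: 17

The array has 17 inversion(s): (0,1), (0,3), (0,4), (0,5), (0,6), (0,7), (2,3), (2,4), (2,5), (2,6), (2,7), (3,4), (3,5), (3,7), (4,5), (4,7), (6,7). Each pair (i,j) satisfies i < j and arr[i] > arr[j].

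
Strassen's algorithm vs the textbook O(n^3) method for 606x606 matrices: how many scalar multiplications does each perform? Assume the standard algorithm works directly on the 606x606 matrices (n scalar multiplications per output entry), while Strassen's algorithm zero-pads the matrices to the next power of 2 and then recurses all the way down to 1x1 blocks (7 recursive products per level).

Matrix multiplication for 606x606 matrices:

Strassen's algorithm requires power-of-2 dimensions. Pad 606x606 to 1024x1024 (next power of 2).

Standard algorithm: 606^3 = 222545016 multiplications
Strassen's algorithm: 7^(log2(1024)) = 7^10 = 282475249 multiplications
Difference: 222545016 - 282475249 = -59930233 (Strassen uses MORE here due to padding overhead — for small or just-over-power-of-2 n, padding can outweigh the per-level savings)

Standard: 222545016 multiplications (606^3). Strassen: 282475249 multiplications (7^10, after padding to 1024x1024). Strassen reduces 8 recursive multiplications to 7 at each level.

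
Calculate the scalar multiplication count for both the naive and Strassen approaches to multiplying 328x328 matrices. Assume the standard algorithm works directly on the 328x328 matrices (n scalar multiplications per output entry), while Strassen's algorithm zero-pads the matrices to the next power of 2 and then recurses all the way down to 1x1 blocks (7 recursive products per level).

Matrix multiplication for 328x328 matrices:

Strassen's algorithm requires power-of-2 dimensions. Pad 328x328 to 512x512 (next power of 2).

Standard algorithm: 328^3 = 35287552 multiplications
Strassen's algorithm: 7^(log2(512)) = 7^9 = 40353607 multiplications
Difference: 35287552 - 40353607 = -5066055 (Strassen uses MORE here due to padding overhead — for small or just-over-power-of-2 n, padding can outweigh the per-level savings)

Standard: 35287552 multiplications (328^3). Strassen: 40353607 multiplications (7^9, after padding to 512x512). Strassen reduces 8 recursive multiplications to 7 at each level.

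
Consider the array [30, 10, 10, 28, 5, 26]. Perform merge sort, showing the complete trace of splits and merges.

Merge sort trace:

Split: [30, 10, 10, 28, 5, 26] -> [30, 10, 10] and [28, 5, 26]
  Split: [30, 10, 10] -> [30] and [10, 10]
    Split: [10, 10] -> [10] and [10]
    Merge: [10] + [10] -> [10, 10]
  Merge: [30] + [10, 10] -> [10, 10, 30]
  Split: [28, 5, 26] -> [28] and [5, 26]
    Split: [5, 26] -> [5] and [26]
    Merge: [5] + [26] -> [5, 26]
  Merge: [28] + [5, 26] -> [5, 26, 28]
Merge: [10, 10, 30] + [5, 26, 28] -> [5, 10, 10, 26, 28, 30]

Final sorted array: [5, 10, 10, 26, 28, 30]

The merge sort proceeds by recursively splitting the array and merging sorted halves.
After all merges, the sorted array is [5, 10, 10, 26, 28, 30].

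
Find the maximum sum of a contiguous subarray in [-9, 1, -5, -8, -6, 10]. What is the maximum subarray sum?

Using Kadane's algorithm on [-9, 1, -5, -8, -6, 10]:

Scanning through the array:
Position 1 (value 1): max_ending_here = 1, max_so_far = 1
Position 2 (value -5): max_ending_here = -4, max_so_far = 1
Position 3 (value -8): max_ending_here = -8, max_so_far = 1
Position 4 (value -6): max_ending_here = -6, max_so_far = 1
Position 5 (value 10): max_ending_here = 10, max_so_far = 10

Maximum subarray: [10]
Maximum sum: 10

The maximum subarray is [10] with sum 10. This subarray runs from index 5 to index 5.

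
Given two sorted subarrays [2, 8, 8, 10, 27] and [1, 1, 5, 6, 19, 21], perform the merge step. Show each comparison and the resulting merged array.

Merging process:

Compare 2 vs 1: take 1 from right. Merged: [1]
Compare 2 vs 1: take 1 from right. Merged: [1, 1]
Compare 2 vs 5: take 2 from left. Merged: [1, 1, 2]
Compare 8 vs 5: take 5 from right. Merged: [1, 1, 2, 5]
Compare 8 vs 6: take 6 from right. Merged: [1, 1, 2, 5, 6]
Compare 8 vs 19: take 8 from left. Merged: [1, 1, 2, 5, 6, 8]
Compare 8 vs 19: take 8 from left. Merged: [1, 1, 2, 5, 6, 8, 8]
Compare 10 vs 19: take 10 from left. Merged: [1, 1, 2, 5, 6, 8, 8, 10]
Compare 27 vs 19: take 19 from right. Merged: [1, 1, 2, 5, 6, 8, 8, 10, 19]
Compare 27 vs 21: take 21 from right. Merged: [1, 1, 2, 5, 6, 8, 8, 10, 19, 21]
Append remaining from left: [27]. Merged: [1, 1, 2, 5, 6, 8, 8, 10, 19, 21, 27]

Final merged array: [1, 1, 2, 5, 6, 8, 8, 10, 19, 21, 27]
Total comparisons: 10

The merged array is [1, 1, 2, 5, 6, 8, 8, 10, 19, 21, 27], requiring 10 comparisons. The merge step runs in O(n) time where n is the total number of elements.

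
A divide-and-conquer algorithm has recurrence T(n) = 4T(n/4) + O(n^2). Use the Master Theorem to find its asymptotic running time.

Master Theorem for T(n) = 4T(n/4) + O(n^2):

a = 4, b = 4, c = 2
log_b(a) = log_4(4) = 1.0000

Case 3: c = 2 > log_4(4) = 1.0000
T(n) = O(n^2) = O(n^2)

For T(n) = 4T(n/4) + O(n^2): log_4(4) = 1.0000. This is Case 3 of the Master Theorem (c > log_b(a), work dominated by root), giving O(n^2).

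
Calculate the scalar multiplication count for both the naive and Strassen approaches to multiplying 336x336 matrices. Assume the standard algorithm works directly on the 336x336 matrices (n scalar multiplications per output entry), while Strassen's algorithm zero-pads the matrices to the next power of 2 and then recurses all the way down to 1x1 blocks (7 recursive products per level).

Matrix multiplication for 336x336 matrices:

Strassen's algorithm requires power-of-2 dimensions. Pad 336x336 to 512x512 (next power of 2).

Standard algorithm: 336^3 = 37933056 multiplications
Strassen's algorithm: 7^(log2(512)) = 7^9 = 40353607 multiplications
Difference: 37933056 - 40353607 = -2420551 (Strassen uses MORE here due to padding overhead — for small or just-over-power-of-2 n, padding can outweigh the per-level savings)

Standard: 37933056 multiplications (336^3). Strassen: 40353607 multiplications (7^9, after padding to 512x512). Strassen reduces 8 recursive multiplications to 7 at each level.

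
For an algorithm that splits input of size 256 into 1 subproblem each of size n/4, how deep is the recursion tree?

For divide and conquer with division factor 4:

Problem sizes at each level:
Level 0: 256
Level 1: 64
Level 2: 16
Level 3: 4
Level 4: 1

The root is level 0 and the size-1 base case is level 4 (the tree spans levels 0 through 4, i.e. 5 levels counting the root), so the depth is the number of divisions: log_4(256) = 4

The recursion tree depth is log_4(256) = 4. At each level, the problem size is divided by 4, so it takes 4 divisions to reduce to a base case of size 1. The algorithm makes 1 recursive call at each level.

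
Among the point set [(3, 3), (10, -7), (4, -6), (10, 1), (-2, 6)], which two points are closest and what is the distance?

Computing all pairwise distances among 5 points:

d((3, 3), (10, -7)) = 12.2066
d((3, 3), (4, -6)) = 9.0554
d((3, 3), (10, 1)) = 7.2801
d((3, 3), (-2, 6)) = 5.831 <-- minimum
d((10, -7), (4, -6)) = 6.0828
d((10, -7), (10, 1)) = 8.0
d((10, -7), (-2, 6)) = 17.6918
d((4, -6), (10, 1)) = 9.2195
d((4, -6), (-2, 6)) = 13.4164
d((10, 1), (-2, 6)) = 13.0

Closest pair: (3, 3) and (-2, 6) with distance 5.831

The closest pair is (3, 3) and (-2, 6) with Euclidean distance 5.831. For 5 points, brute-force pairwise comparison is shown above. For large n, the divide-and-conquer algorithm (sort by x, recurse on halves, check the dividing strip) achieves O(n log n).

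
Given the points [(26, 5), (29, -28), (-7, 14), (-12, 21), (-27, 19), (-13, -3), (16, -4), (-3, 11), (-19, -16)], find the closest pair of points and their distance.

Computing all pairwise distances among 9 points:

d((26, 5), (29, -28)) = 33.1361
d((26, 5), (-7, 14)) = 34.2053
d((26, 5), (-12, 21)) = 41.2311
d((26, 5), (-27, 19)) = 54.8179
d((26, 5), (-13, -3)) = 39.8121
d((26, 5), (16, -4)) = 13.4536
d((26, 5), (-3, 11)) = 29.6142
d((26, 5), (-19, -16)) = 49.6588
d((29, -28), (-7, 14)) = 55.3173
d((29, -28), (-12, 21)) = 63.8905
d((29, -28), (-27, 19)) = 73.1095
d((29, -28), (-13, -3)) = 48.8774
d((29, -28), (16, -4)) = 27.2947
d((29, -28), (-3, 11)) = 50.448
d((29, -28), (-19, -16)) = 49.4773
d((-7, 14), (-12, 21)) = 8.6023
d((-7, 14), (-27, 19)) = 20.6155
d((-7, 14), (-13, -3)) = 18.0278
d((-7, 14), (16, -4)) = 29.2062
d((-7, 14), (-3, 11)) = 5.0 <-- minimum
d((-7, 14), (-19, -16)) = 32.311
d((-12, 21), (-27, 19)) = 15.1327
d((-12, 21), (-13, -3)) = 24.0208
d((-12, 21), (16, -4)) = 37.5366
d((-12, 21), (-3, 11)) = 13.4536
d((-12, 21), (-19, -16)) = 37.6563
d((-27, 19), (-13, -3)) = 26.0768
d((-27, 19), (16, -4)) = 48.7647
d((-27, 19), (-3, 11)) = 25.2982
d((-27, 19), (-19, -16)) = 35.9026
d((-13, -3), (16, -4)) = 29.0172
d((-13, -3), (-3, 11)) = 17.2047
d((-13, -3), (-19, -16)) = 14.3178
d((16, -4), (-3, 11)) = 24.2074
d((16, -4), (-19, -16)) = 37.0
d((-3, 11), (-19, -16)) = 31.3847

Closest pair: (-7, 14) and (-3, 11) with distance 5.0

The closest pair is (-7, 14) and (-3, 11) with Euclidean distance 5.0. For 9 points, brute-force pairwise comparison is shown above. For large n, the divide-and-conquer algorithm (sort by x, recurse on halves, check the dividing strip) achieves O(n log n).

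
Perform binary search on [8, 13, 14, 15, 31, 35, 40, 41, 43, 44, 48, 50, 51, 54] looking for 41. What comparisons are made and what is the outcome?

Binary search for 41 in [8, 13, 14, 15, 31, 35, 40, 41, 43, 44, 48, 50, 51, 54]:

lo=0, hi=13, mid=6, arr[mid]=40 -> 40 < 41, search right half
lo=7, hi=13, mid=10, arr[mid]=48 -> 48 > 41, search left half
lo=7, hi=9, mid=8, arr[mid]=43 -> 43 > 41, search left half
lo=7, hi=7, mid=7, arr[mid]=41 -> Found target at index 7!

Binary search finds 41 at index 7 after 4 comparisons. The search repeatedly halves the search space by comparing with the middle element.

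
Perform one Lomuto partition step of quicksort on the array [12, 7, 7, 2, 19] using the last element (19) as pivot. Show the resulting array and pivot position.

Lomuto partition with pivot = 19:

Initial array: [12, 7, 7, 2, 19]

arr[0]=12 <= 19: swap with position 0, array becomes [12, 7, 7, 2, 19]
arr[1]=7 <= 19: swap with position 1, array becomes [12, 7, 7, 2, 19]
arr[2]=7 <= 19: swap with position 2, array becomes [12, 7, 7, 2, 19]
arr[3]=2 <= 19: swap with position 3, array becomes [12, 7, 7, 2, 19]

Place pivot at position 4: [12, 7, 7, 2, 19]
Pivot position: 4

After partitioning with pivot 19, the array becomes [12, 7, 7, 2, 19]. The pivot is placed at index 4. All elements to the left of the pivot are <= 19, and all elements to the right are > 19.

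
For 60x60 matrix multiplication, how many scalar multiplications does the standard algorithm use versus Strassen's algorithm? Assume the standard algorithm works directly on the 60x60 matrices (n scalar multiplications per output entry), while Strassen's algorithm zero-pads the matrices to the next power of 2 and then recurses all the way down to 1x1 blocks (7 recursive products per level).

Matrix multiplication for 60x60 matrices:

Strassen's algorithm requires power-of-2 dimensions. Pad 60x60 to 64x64 (next power of 2).

Standard algorithm: 60^3 = 216000 multiplications
Strassen's algorithm: 7^(log2(64)) = 7^6 = 117649 multiplications
Savings: 216000 - 117649 = 98351 multiplications

Standard: 216000 multiplications (60^3). Strassen: 117649 multiplications (7^6, after padding to 64x64). Strassen reduces 8 recursive multiplications to 7 at each level.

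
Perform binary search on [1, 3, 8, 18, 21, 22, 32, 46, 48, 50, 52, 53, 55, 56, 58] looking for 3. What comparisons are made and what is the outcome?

Binary search for 3 in [1, 3, 8, 18, 21, 22, 32, 46, 48, 50, 52, 53, 55, 56, 58]:

lo=0, hi=14, mid=7, arr[mid]=46 -> 46 > 3, search left half
lo=0, hi=6, mid=3, arr[mid]=18 -> 18 > 3, search left half
lo=0, hi=2, mid=1, arr[mid]=3 -> Found target at index 1!

Binary search finds 3 at index 1 after 3 comparisons. The search repeatedly halves the search space by comparing with the middle element.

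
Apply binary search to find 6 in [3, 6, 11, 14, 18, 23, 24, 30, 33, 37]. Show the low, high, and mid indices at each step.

Binary search for 6 in [3, 6, 11, 14, 18, 23, 24, 30, 33, 37]:

lo=0, hi=9, mid=4, arr[mid]=18 -> 18 > 6, search left half
lo=0, hi=3, mid=1, arr[mid]=6 -> Found target at index 1!

Binary search finds 6 at index 1 after 2 comparisons. The search repeatedly halves the search space by comparing with the middle element.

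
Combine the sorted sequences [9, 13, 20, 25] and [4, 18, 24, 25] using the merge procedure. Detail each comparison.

Merging process:

Compare 9 vs 4: take 4 from right. Merged: [4]
Compare 9 vs 18: take 9 from left. Merged: [4, 9]
Compare 13 vs 18: take 13 from left. Merged: [4, 9, 13]
Compare 20 vs 18: take 18 from right. Merged: [4, 9, 13, 18]
Compare 20 vs 24: take 20 from left. Merged: [4, 9, 13, 18, 20]
Compare 25 vs 24: take 24 from right. Merged: [4, 9, 13, 18, 20, 24]
Compare 25 vs 25: take 25 from left. Merged: [4, 9, 13, 18, 20, 24, 25]
Append remaining from right: [25]. Merged: [4, 9, 13, 18, 20, 24, 25, 25]

Final merged array: [4, 9, 13, 18, 20, 24, 25, 25]
Total comparisons: 7

The merged array is [4, 9, 13, 18, 20, 24, 25, 25], requiring 7 comparisons. The merge step runs in O(n) time where n is the total number of elements.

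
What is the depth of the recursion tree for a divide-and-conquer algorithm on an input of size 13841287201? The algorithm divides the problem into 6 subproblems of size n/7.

For divide and conquer with division factor 7:

Problem sizes at each level:
Level 0: 13841287201
Level 1: 1977326743
Level 2: 282475249
Level 3: 40353607
Level 4: 5764801
Level 5: 823543
Level 6: 117649
Level 7: 16807
Level 8: 2401
Level 9: 343
Level 10: 49
Level 11: 7
Level 12: 1

The root is level 0 and the size-1 base case is level 12 (the tree spans levels 0 through 12, i.e. 13 levels counting the root), so the depth is the number of divisions: log_7(13841287201) = 12

The recursion tree depth is log_7(13841287201) = 12. At each level, the problem size is divided by 7, so it takes 12 divisions to reduce to a base case of size 1. The algorithm makes 6 recursive calls at each level.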